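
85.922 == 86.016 False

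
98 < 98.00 False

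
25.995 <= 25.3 False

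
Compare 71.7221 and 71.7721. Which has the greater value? 71.7721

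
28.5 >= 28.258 True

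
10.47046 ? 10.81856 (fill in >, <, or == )<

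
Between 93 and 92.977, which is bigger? 93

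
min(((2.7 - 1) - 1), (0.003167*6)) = 0.019002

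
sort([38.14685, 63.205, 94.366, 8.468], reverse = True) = [94.366, 63.205, 38.14685, 8.468]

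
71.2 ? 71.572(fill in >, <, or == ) <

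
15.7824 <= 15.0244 False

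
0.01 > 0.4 False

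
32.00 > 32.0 False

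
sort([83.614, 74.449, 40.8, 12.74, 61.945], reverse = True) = [83.614, 74.449, 61.945, 40.8, 12.74]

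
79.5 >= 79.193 True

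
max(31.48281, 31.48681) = 31.48681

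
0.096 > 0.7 False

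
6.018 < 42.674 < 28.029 False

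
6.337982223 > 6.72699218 False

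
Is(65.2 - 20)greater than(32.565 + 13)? No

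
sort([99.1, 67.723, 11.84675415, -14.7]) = [-14.7, 11.84675415, 67.723, 99.1]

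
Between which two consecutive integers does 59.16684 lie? 59 and 60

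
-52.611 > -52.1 False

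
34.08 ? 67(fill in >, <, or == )<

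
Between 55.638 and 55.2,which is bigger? 55.638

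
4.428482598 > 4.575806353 False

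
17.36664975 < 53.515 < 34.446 False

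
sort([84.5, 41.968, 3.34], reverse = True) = [84.5, 41.968, 3.34]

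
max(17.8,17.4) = 17.8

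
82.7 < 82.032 False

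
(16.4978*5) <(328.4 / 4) False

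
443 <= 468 True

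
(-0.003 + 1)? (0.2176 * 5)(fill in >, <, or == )<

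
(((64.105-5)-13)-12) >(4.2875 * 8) False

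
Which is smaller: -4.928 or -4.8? -4.928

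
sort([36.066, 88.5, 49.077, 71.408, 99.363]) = [36.066, 49.077, 71.408, 88.5, 99.363]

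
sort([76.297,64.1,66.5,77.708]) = [64.1,66.5,76.297,77.708]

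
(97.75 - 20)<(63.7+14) False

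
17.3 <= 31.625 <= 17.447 False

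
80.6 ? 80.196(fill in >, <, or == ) >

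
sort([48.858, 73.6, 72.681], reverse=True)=[73.6, 72.681, 48.858]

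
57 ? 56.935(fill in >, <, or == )>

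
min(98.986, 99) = 98.986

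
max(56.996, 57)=57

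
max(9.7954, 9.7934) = 9.7954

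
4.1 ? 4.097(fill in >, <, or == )>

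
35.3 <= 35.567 True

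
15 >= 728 False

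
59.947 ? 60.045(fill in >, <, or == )<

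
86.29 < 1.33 False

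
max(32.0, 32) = 32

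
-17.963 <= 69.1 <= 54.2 False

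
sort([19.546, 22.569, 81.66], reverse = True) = [81.66, 22.569, 19.546]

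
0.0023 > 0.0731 False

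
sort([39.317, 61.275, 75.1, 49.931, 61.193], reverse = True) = [75.1, 61.275, 61.193, 49.931, 39.317]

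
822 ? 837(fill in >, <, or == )<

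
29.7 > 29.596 True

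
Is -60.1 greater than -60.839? Yes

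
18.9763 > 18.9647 True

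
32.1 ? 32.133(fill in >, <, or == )<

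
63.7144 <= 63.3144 False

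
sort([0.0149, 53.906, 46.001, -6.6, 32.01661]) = [-6.6, 0.0149, 32.01661, 46.001, 53.906]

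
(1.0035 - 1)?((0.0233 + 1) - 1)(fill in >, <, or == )<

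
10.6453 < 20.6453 True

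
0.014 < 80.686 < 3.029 False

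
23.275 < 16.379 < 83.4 False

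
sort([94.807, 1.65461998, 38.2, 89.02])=[1.65461998, 38.2, 89.02, 94.807]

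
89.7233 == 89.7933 False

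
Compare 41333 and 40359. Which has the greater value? 41333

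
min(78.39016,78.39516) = 78.39016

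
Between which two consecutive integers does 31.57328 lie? 31 and 32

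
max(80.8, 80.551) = 80.8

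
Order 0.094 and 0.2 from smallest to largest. 0.094, 0.2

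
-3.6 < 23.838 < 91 True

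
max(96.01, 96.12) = 96.12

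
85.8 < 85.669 False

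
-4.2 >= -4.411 True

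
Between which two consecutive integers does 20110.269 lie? 20110 and 20111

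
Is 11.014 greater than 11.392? No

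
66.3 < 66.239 False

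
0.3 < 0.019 False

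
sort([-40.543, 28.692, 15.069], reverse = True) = [28.692, 15.069, -40.543]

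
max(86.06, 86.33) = 86.33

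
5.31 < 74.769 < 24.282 False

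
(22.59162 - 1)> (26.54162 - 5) True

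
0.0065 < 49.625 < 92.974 True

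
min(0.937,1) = 0.937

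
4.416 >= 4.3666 True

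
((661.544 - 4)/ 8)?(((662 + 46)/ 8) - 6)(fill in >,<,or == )<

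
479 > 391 True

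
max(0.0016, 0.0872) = 0.0872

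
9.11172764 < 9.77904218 True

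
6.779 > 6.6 True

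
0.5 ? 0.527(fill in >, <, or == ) <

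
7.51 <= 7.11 False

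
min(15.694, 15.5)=15.5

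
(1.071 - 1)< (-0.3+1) True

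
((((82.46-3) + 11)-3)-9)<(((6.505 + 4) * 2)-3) False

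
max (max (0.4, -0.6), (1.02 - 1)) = 0.4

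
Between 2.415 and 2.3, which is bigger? 2.415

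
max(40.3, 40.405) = 40.405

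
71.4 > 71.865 False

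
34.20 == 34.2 True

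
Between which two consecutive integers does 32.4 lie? 32 and 33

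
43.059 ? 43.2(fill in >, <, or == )<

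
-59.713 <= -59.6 True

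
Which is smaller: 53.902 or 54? 53.902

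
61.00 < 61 False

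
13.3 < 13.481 True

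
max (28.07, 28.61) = 28.61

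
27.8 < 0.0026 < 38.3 False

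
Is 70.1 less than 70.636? Yes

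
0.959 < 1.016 True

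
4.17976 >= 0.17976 True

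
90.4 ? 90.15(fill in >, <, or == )>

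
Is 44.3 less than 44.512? Yes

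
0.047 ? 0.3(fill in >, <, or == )<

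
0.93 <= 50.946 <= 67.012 True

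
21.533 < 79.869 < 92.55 True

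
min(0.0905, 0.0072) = 0.0072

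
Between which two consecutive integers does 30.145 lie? 30 and 31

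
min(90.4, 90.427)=90.4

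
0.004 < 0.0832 True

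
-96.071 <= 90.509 True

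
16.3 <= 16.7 True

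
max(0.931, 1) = 1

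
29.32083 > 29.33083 False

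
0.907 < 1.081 True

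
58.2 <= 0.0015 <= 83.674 False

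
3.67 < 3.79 True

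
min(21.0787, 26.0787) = 21.0787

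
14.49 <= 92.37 True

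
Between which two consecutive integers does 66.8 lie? 66 and 67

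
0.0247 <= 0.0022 False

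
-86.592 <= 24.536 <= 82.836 True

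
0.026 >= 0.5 False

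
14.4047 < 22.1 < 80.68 True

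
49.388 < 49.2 False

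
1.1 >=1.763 False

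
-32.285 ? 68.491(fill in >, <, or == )<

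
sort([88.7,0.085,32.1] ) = [0.085,32.1,88.7]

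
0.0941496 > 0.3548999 False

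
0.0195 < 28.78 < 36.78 True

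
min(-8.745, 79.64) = -8.745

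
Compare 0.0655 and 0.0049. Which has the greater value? 0.0655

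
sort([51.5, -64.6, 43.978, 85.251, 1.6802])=[-64.6, 1.6802, 43.978, 51.5, 85.251]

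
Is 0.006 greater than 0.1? No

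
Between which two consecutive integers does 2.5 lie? 2 and 3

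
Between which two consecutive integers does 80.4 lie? 80 and 81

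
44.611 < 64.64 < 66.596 True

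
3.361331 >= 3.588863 False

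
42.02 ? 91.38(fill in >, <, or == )<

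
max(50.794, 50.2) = 50.794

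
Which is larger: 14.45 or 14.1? 14.45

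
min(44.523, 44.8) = 44.523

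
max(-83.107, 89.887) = 89.887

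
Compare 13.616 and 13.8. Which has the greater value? 13.8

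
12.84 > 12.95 False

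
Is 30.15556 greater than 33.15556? No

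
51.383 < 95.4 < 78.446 False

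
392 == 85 False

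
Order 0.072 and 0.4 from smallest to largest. 0.072, 0.4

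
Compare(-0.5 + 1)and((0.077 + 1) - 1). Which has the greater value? (-0.5 + 1)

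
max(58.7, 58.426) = 58.7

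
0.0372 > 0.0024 True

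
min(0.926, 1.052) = 0.926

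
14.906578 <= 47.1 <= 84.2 True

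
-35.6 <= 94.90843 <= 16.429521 False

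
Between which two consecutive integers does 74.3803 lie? 74 and 75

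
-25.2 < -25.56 False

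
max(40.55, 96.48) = 96.48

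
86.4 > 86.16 True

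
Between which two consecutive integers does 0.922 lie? 0 and 1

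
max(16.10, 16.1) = 16.1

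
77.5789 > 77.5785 True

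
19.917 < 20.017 True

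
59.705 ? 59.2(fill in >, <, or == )>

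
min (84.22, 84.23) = 84.22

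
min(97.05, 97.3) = 97.05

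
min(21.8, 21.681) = 21.681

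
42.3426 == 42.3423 False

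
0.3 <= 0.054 False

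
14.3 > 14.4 False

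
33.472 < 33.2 False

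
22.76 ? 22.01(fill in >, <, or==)>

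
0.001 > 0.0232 False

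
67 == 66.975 False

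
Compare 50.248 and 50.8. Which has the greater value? 50.8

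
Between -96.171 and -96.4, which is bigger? -96.171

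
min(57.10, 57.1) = 57.10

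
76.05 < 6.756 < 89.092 False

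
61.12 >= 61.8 False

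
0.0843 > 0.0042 True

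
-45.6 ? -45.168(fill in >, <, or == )<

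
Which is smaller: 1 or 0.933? 0.933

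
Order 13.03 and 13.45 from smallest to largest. 13.03, 13.45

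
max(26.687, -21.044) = 26.687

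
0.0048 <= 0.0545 True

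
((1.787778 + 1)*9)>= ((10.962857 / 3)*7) False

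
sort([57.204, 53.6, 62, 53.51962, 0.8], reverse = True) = [62, 57.204, 53.6, 53.51962, 0.8]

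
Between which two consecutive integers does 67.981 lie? 67 and 68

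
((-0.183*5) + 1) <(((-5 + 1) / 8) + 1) True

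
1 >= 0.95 True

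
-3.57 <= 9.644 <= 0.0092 False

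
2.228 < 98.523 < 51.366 False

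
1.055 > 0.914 True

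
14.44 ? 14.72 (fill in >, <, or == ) <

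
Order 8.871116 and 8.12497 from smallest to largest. 8.12497, 8.871116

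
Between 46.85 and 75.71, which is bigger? 75.71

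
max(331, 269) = 331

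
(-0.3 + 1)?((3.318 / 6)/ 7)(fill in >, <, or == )>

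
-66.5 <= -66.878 False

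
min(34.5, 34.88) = 34.5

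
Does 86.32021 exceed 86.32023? No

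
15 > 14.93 True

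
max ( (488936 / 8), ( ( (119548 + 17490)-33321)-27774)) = 75943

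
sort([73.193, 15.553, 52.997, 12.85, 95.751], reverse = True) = [95.751, 73.193, 52.997, 15.553, 12.85]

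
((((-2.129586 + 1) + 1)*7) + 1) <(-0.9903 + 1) False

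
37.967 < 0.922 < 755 False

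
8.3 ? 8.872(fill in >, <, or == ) <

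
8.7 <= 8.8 True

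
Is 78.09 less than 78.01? No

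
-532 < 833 True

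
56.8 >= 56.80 True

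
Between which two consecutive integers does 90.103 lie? 90 and 91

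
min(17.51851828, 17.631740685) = 17.51851828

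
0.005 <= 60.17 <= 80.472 True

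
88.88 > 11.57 True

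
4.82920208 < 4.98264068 True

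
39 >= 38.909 True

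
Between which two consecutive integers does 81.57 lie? 81 and 82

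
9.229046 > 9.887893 False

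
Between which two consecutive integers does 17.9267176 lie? 17 and 18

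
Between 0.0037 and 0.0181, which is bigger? 0.0181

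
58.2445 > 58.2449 False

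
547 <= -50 False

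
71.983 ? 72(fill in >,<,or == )<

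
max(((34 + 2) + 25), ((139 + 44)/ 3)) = 61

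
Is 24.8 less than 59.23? Yes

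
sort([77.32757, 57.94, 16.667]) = [16.667, 57.94, 77.32757]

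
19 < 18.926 False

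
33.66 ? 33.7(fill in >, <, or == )<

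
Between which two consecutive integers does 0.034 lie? 0 and 1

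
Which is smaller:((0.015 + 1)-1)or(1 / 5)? ((0.015 + 1)-1)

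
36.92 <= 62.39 True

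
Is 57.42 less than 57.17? No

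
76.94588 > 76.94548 True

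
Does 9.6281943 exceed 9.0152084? Yes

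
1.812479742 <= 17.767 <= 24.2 True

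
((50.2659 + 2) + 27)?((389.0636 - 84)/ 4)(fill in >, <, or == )>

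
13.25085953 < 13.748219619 True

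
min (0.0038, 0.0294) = 0.0038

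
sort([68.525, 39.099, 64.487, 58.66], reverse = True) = [68.525, 64.487, 58.66, 39.099]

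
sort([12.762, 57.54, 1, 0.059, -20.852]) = [-20.852, 0.059, 1, 12.762, 57.54]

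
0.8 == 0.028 False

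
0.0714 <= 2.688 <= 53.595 True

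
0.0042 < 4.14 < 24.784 True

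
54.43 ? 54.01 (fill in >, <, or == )>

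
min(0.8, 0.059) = 0.059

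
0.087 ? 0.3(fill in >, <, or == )<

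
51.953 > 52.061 False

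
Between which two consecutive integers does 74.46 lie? 74 and 75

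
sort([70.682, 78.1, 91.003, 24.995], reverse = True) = [91.003, 78.1, 70.682, 24.995]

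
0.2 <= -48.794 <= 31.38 False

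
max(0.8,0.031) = 0.8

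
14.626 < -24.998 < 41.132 False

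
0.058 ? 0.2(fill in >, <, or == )<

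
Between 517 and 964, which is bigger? 964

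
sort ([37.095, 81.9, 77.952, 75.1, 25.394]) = [25.394, 37.095, 75.1, 77.952, 81.9]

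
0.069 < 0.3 True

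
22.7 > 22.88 False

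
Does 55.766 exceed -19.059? Yes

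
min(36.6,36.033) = 36.033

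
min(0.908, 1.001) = 0.908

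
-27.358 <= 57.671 True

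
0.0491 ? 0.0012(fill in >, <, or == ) >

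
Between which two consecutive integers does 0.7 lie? 0 and 1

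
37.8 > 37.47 True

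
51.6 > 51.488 True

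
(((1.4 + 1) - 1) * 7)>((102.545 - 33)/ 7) False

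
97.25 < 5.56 False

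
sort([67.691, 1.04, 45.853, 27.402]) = [1.04, 27.402, 45.853, 67.691]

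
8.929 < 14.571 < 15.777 True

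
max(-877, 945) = 945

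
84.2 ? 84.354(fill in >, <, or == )<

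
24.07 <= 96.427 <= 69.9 False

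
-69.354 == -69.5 False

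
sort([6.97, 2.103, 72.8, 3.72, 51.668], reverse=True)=[72.8, 51.668, 6.97, 3.72, 2.103]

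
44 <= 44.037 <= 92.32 True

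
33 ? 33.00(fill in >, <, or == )==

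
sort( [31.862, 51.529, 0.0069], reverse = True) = [51.529, 31.862, 0.0069]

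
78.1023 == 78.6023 False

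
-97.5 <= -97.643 False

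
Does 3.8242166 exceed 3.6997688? Yes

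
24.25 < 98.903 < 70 False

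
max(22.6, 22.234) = 22.6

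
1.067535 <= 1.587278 True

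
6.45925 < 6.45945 True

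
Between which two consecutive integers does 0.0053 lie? 0 and 1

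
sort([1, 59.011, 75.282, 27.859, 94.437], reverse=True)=[94.437, 75.282, 59.011, 27.859, 1]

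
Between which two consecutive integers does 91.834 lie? 91 and 92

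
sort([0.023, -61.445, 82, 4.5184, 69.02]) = [-61.445, 0.023, 4.5184, 69.02, 82]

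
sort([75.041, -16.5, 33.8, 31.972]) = [-16.5, 31.972, 33.8, 75.041]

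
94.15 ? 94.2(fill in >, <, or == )<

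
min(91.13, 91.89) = 91.13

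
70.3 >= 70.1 True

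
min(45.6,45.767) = 45.6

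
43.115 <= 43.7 True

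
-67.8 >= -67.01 False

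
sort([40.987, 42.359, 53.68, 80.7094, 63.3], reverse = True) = [80.7094, 63.3, 53.68, 42.359, 40.987]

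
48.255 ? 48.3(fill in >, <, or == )<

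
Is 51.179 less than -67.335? No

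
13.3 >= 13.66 False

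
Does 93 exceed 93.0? No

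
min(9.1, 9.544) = 9.1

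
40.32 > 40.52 False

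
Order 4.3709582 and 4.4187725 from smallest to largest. 4.3709582, 4.4187725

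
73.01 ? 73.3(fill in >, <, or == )<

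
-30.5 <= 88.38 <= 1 False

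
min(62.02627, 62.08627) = 62.02627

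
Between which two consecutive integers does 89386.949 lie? 89386 and 89387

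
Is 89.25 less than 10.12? No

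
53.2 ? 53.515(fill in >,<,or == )<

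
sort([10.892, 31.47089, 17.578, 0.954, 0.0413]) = [0.0413, 0.954, 10.892, 17.578, 31.47089]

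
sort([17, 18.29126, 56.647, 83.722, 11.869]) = [11.869, 17, 18.29126, 56.647, 83.722]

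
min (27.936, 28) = 27.936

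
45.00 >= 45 True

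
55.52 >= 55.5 True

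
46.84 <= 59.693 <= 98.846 True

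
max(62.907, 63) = 63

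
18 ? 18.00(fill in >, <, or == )==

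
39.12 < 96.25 True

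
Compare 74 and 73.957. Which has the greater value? 74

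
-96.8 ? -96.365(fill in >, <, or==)<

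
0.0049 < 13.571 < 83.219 True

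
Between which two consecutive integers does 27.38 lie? 27 and 28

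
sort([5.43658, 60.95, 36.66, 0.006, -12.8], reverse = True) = [60.95, 36.66, 5.43658, 0.006, -12.8]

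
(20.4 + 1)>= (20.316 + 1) True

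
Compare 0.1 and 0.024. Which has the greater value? 0.1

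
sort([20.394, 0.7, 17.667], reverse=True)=[20.394, 17.667, 0.7]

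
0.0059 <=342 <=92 False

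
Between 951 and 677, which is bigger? 951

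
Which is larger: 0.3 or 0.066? 0.3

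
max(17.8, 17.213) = 17.8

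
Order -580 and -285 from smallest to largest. -580,-285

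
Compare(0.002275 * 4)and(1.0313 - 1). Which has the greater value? (1.0313 - 1)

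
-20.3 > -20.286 False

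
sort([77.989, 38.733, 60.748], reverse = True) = [77.989, 60.748, 38.733]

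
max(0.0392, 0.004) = 0.0392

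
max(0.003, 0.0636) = 0.0636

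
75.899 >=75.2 True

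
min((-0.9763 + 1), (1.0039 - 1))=0.0039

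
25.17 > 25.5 False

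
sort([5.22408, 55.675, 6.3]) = [5.22408, 6.3, 55.675]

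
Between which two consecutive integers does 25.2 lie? 25 and 26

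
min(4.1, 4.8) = 4.1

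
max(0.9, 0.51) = 0.9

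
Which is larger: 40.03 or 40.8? 40.8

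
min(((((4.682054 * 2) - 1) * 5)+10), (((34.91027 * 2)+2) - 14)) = 51.82054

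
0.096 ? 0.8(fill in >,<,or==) <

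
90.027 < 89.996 False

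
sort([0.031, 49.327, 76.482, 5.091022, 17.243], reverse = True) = [76.482, 49.327, 17.243, 5.091022, 0.031]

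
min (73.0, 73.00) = 73.0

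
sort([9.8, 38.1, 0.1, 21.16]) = [0.1, 9.8, 21.16, 38.1]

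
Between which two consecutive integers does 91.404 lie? 91 and 92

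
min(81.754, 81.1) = 81.1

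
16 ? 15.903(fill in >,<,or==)>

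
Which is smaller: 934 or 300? 300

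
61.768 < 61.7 False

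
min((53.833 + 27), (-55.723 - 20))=-75.723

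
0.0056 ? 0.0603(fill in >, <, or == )<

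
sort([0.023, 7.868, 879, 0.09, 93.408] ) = [0.023, 0.09, 7.868, 93.408, 879]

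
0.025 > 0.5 False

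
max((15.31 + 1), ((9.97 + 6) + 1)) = 16.97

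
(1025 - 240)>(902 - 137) True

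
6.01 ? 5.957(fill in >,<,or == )>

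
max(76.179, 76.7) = 76.7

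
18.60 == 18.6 True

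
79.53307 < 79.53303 False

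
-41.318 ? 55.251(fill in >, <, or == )<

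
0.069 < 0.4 True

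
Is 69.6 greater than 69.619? No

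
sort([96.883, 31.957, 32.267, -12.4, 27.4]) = [-12.4, 27.4, 31.957, 32.267, 96.883]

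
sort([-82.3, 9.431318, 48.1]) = [-82.3, 9.431318, 48.1]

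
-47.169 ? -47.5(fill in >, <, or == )>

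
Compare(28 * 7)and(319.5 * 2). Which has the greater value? (319.5 * 2)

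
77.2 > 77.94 False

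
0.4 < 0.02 False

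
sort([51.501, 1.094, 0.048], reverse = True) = [51.501, 1.094, 0.048]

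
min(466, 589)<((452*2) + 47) True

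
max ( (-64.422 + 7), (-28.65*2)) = -57.3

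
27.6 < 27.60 False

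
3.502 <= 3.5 False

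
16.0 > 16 False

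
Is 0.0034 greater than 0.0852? No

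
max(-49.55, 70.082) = 70.082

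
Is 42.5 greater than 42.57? No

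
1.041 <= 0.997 False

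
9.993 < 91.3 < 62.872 False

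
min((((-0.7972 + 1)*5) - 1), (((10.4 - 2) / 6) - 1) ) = 0.014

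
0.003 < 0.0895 True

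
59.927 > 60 False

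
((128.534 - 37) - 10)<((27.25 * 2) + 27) False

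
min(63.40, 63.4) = 63.40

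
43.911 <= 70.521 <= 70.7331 True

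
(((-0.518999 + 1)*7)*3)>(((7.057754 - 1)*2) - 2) False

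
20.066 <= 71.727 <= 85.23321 True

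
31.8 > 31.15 True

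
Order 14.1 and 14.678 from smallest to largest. 14.1, 14.678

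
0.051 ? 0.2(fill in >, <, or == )<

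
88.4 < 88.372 False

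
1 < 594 True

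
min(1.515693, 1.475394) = 1.475394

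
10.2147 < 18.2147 True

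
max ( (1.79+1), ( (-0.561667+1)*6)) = 2.79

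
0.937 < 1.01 True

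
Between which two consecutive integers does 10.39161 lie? 10 and 11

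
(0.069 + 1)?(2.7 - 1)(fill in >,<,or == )<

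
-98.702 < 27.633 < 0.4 False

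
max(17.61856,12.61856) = 17.61856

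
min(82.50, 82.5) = 82.50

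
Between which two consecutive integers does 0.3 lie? 0 and 1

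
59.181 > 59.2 False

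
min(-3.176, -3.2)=-3.2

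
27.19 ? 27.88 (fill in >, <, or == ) <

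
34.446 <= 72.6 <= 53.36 False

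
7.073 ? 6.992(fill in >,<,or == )>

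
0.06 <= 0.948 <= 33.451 True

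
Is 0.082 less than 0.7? Yes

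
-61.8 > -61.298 False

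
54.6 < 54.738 True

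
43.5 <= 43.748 True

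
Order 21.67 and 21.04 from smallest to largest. 21.04, 21.67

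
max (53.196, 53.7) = 53.7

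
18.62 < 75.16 True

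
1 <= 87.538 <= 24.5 False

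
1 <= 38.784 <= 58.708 True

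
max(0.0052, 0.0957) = 0.0957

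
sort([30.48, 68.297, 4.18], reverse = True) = [68.297, 30.48, 4.18]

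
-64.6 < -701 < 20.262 False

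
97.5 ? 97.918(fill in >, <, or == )<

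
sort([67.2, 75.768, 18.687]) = [18.687, 67.2, 75.768]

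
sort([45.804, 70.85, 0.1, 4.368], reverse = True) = [70.85, 45.804, 4.368, 0.1]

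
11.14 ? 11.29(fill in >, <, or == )<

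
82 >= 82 True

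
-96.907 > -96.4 False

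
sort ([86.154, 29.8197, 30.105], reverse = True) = [86.154, 30.105, 29.8197]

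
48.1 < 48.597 True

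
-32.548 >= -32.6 True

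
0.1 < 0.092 False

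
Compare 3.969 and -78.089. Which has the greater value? 3.969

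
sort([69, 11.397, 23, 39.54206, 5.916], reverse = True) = [69, 39.54206, 23, 11.397, 5.916]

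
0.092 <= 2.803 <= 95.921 True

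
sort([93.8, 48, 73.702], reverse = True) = [93.8, 73.702, 48]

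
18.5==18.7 False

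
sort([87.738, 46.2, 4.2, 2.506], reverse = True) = [87.738, 46.2, 4.2, 2.506]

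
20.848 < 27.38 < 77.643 True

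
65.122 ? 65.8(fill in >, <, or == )<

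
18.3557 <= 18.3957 True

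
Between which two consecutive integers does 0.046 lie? 0 and 1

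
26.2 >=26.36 False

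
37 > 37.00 False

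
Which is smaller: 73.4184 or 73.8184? 73.4184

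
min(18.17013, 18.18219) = 18.17013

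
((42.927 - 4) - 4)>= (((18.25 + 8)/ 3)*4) False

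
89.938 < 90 True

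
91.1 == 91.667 False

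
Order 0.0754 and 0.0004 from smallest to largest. 0.0004, 0.0754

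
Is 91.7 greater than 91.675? Yes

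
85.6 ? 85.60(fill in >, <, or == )==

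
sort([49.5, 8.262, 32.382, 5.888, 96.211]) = [5.888, 8.262, 32.382, 49.5, 96.211]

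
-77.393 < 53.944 True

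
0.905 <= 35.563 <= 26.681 False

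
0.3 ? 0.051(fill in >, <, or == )>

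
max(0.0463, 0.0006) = 0.0463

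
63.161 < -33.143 False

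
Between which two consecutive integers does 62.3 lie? 62 and 63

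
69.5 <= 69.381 False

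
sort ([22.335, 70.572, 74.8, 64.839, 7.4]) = [7.4, 22.335, 64.839, 70.572, 74.8]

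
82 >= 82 True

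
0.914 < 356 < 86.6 False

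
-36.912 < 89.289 True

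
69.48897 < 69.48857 False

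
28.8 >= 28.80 True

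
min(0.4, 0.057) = 0.057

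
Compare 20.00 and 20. They are equal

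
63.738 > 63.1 True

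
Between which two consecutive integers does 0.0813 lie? 0 and 1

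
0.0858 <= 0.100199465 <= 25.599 True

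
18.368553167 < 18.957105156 True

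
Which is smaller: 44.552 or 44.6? 44.552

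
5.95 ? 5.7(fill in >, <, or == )>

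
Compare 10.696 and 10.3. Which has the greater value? 10.696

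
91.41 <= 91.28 False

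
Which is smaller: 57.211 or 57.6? 57.211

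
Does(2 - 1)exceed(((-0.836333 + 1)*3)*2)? Yes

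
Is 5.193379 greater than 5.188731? Yes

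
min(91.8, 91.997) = 91.8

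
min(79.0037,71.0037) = 71.0037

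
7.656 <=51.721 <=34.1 False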